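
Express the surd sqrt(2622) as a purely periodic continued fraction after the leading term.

Write x_i = (sqrt(2622) + m_i)/d_i with (m_0, d_0) = (0, 1). a_0 = floor(sqrt(2622)) = 51, since 51^2 = 2601 <= 2622 < 2704 = 52^2.
Iterate m_{i+1} = d_i*a_i - m_i, d_{i+1} = (2622 - m_{i+1}^2)/d_i, a_{i+1} = floor((a_0 + m_{i+1})/d_{i+1}):
  m_1 = 1*51 - 0 = 51, d_1 = (2622 - 51^2)/1 = 21/1 = 21, a_1 = floor((51 + 51)/21) = 4.
  m_2 = 21*4 - 51 = 33, d_2 = (2622 - 33^2)/21 = 1533/21 = 73, a_2 = floor((51 + 33)/73) = 1.
  m_3 = 73*1 - 33 = 40, d_3 = (2622 - 40^2)/73 = 1022/73 = 14, a_3 = floor((51 + 40)/14) = 6.
  m_4 = 14*6 - 40 = 44, d_4 = (2622 - 44^2)/14 = 686/14 = 49, a_4 = floor((51 + 44)/49) = 1.
  m_5 = 49*1 - 44 = 5, d_5 = (2622 - 5^2)/49 = 2597/49 = 53, a_5 = floor((51 + 5)/53) = 1.
  m_6 = 53*1 - 5 = 48, d_6 = (2622 - 48^2)/53 = 318/53 = 6, a_6 = floor((51 + 48)/6) = 16.
  m_7 = 6*16 - 48 = 48, d_7 = (2622 - 48^2)/6 = 318/6 = 53, a_7 = floor((51 + 48)/53) = 1.
  m_8 = 53*1 - 48 = 5, d_8 = (2622 - 5^2)/53 = 2597/53 = 49, a_8 = floor((51 + 5)/49) = 1.
  m_9 = 49*1 - 5 = 44, d_9 = (2622 - 44^2)/49 = 686/49 = 14, a_9 = floor((51 + 44)/14) = 6.
  m_10 = 14*6 - 44 = 40, d_10 = (2622 - 40^2)/14 = 1022/14 = 73, a_10 = floor((51 + 40)/73) = 1.
  m_11 = 73*1 - 40 = 33, d_11 = (2622 - 33^2)/73 = 1533/73 = 21, a_11 = floor((51 + 33)/21) = 4.
  m_12 = 21*4 - 33 = 51, d_12 = (2622 - 51^2)/21 = 21/21 = 1, a_12 = floor((51 + 51)/1) = 102.
  m_13 = 1*102 - 51 = 51, d_13 = (2622 - 51^2)/1 = 21/1 = 21: (m_13, d_13) = (m_1, d_1) = (51, 21), so from here the quotients repeat a_1, ..., a_12; the period length is 12.
Hence the expansion of sqrt(2622) is a_0 = 51 followed by the repeating block 4, 1, 6, 1, 1, 16, 1, 1, 6, 1, 4, 102 (period 12).

[51; (4, 1, 6, 1, 1, 16, 1, 1, 6, 1, 4, 102)]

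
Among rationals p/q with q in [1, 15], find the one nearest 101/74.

Expand x = 101/74 as a continued fraction with the Euclidean algorithm:
  101 = 1*74 + 27, so a_0 = 1.
  74 = 2*27 + 20, so a_1 = 2.
  27 = 1*20 + 7, so a_2 = 1.
  20 = 2*7 + 6, so a_3 = 2.
  7 = 1*6 + 1, so a_4 = 1.
  6 = 6*1 + 0, so a_5 = 6.
so x = [1; 2, 1, 2, 1, 6].
Convergents (p_i = a_i*p_{i-1} + p_{i-2}, q_i = a_i*q_{i-1} + q_{i-2} with p_{-2}=0, p_{-1}=1, q_{-2}=1, q_{-1}=0), until the denominator exceeds 15:
  i=0: a_0=1, p_0 = 1*1 + 0 = 1, q_0 = 1*0 + 1 = 1.
  i=1: a_1=2, p_1 = 2*1 + 1 = 3, q_1 = 2*1 + 0 = 2.
  i=2: a_2=1, p_2 = 1*3 + 1 = 4, q_2 = 1*2 + 1 = 3.
  i=3: a_3=2, p_3 = 2*4 + 3 = 11, q_3 = 2*3 + 2 = 8.
  i=4: a_4=1, p_4 = 1*11 + 4 = 15, q_4 = 1*8 + 3 = 11.
  i=5: a_5=6, p_5 = 6*15 + 11 = 101, q_5 = 6*11 + 8 = 74.
q_5 = 74 > 15, so the last convergent with denominator <= 15 is p_4/q_4 = 15/11.
The closest fraction with denominator <= 15 is either p_4/q_4 or the intermediate fraction (k*p_4 + p_3)/(k*q_4 + q_3) with the largest k >= 1 whose denominator stays <= 15; these approach x as k grows, and every other convergent or intermediate fraction in range is farther away.
Largest k: floor((15 - q_3)/q_4) = floor((15 - 8)/11) = 0.
Since k = 0, no intermediate fraction beyond p_4/q_4 has denominator <= 15, so the convergent 15/11 is the closest (its error is |101*11 - 15*74|/(74*11) = 1/814).

15/11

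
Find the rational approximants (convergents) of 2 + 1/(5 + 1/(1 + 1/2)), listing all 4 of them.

2/1, 11/5, 13/6, 37/17

Using the convergent recurrence p_i = a_i*p_{i-1} + p_{i-2}, q_i = a_i*q_{i-1} + q_{i-2} with p_{-2}=0, p_{-1}=1, q_{-2}=1, q_{-1}=0:
  i=0: a_0=2, p_0 = 2*1 + 0 = 2, q_0 = 2*0 + 1 = 1.
  i=1: a_1=5, p_1 = 5*2 + 1 = 11, q_1 = 5*1 + 0 = 5.
  i=2: a_2=1, p_2 = 1*11 + 2 = 13, q_2 = 1*5 + 1 = 6.
  i=3: a_3=2, p_3 = 2*13 + 11 = 37, q_3 = 2*6 + 5 = 17.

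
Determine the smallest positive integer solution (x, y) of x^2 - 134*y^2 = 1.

(x, y) = (145925, 12606)

First expand sqrt(134) as a continued fraction. With x_i = (sqrt(134) + m_i)/d_i and (m_0, d_0) = (0, 1): a_0 = floor(sqrt(134)) = 11, since 11^2 = 121 <= 134 < 144 = 12^2.
Iterate m_{i+1} = d_i*a_i - m_i, d_{i+1} = (134 - m_{i+1}^2)/d_i, a_{i+1} = floor((a_0 + m_{i+1})/d_{i+1}):
  m_1 = 1*11 - 0 = 11, d_1 = (134 - 11^2)/1 = 13/1 = 13, a_1 = floor((11 + 11)/13) = 1.
  m_2 = 13*1 - 11 = 2, d_2 = (134 - 2^2)/13 = 130/13 = 10, a_2 = floor((11 + 2)/10) = 1.
  m_3 = 10*1 - 2 = 8, d_3 = (134 - 8^2)/10 = 70/10 = 7, a_3 = floor((11 + 8)/7) = 2.
  m_4 = 7*2 - 8 = 6, d_4 = (134 - 6^2)/7 = 98/7 = 14, a_4 = floor((11 + 6)/14) = 1.
  m_5 = 14*1 - 6 = 8, d_5 = (134 - 8^2)/14 = 70/14 = 5, a_5 = floor((11 + 8)/5) = 3.
  m_6 = 5*3 - 8 = 7, d_6 = (134 - 7^2)/5 = 85/5 = 17, a_6 = floor((11 + 7)/17) = 1.
  m_7 = 17*1 - 7 = 10, d_7 = (134 - 10^2)/17 = 34/17 = 2, a_7 = floor((11 + 10)/2) = 10.
  m_8 = 2*10 - 10 = 10, d_8 = (134 - 10^2)/2 = 34/2 = 17, a_8 = floor((11 + 10)/17) = 1.
  m_9 = 17*1 - 10 = 7, d_9 = (134 - 7^2)/17 = 85/17 = 5, a_9 = floor((11 + 7)/5) = 3.
  m_10 = 5*3 - 7 = 8, d_10 = (134 - 8^2)/5 = 70/5 = 14, a_10 = floor((11 + 8)/14) = 1.
  m_11 = 14*1 - 8 = 6, d_11 = (134 - 6^2)/14 = 98/14 = 7, a_11 = floor((11 + 6)/7) = 2.
  m_12 = 7*2 - 6 = 8, d_12 = (134 - 8^2)/7 = 70/7 = 10, a_12 = floor((11 + 8)/10) = 1.
  m_13 = 10*1 - 8 = 2, d_13 = (134 - 2^2)/10 = 130/10 = 13, a_13 = floor((11 + 2)/13) = 1.
  m_14 = 13*1 - 2 = 11, d_14 = (134 - 11^2)/13 = 13/13 = 1, a_14 = floor((11 + 11)/1) = 22.
  m_15 = 1*22 - 11 = 11, d_15 = (134 - 11^2)/1 = 13/1 = 13: (m_15, d_15) = (m_1, d_1) = (11, 13), so from here the quotients repeat a_1, ..., a_14; the period length is 14.
So sqrt(134) = [11; (1, 1, 2, 1, 3, 1, 10, 1, 3, 1, 2, 1, 1, 22)] with period length k = 14.
k is even, so the fundamental solution of x^2 - 134y^2 = 1 is (p_{k-1}, q_{k-1}) = (p_13, q_13); compute convergents through index 13.
Convergents (p_i = a_i*p_{i-1} + p_{i-2}, q_i = a_i*q_{i-1} + q_{i-2} with p_{-2}=0, p_{-1}=1, q_{-2}=1, q_{-1}=0):
  i=0: a_0=11, p_0 = 11*1 + 0 = 11, q_0 = 11*0 + 1 = 1.
  i=1: a_1=1, p_1 = 1*11 + 1 = 12, q_1 = 1*1 + 0 = 1.
  i=2: a_2=1, p_2 = 1*12 + 11 = 23, q_2 = 1*1 + 1 = 2.
  i=3: a_3=2, p_3 = 2*23 + 12 = 58, q_3 = 2*2 + 1 = 5.
  i=4: a_4=1, p_4 = 1*58 + 23 = 81, q_4 = 1*5 + 2 = 7.
  i=5: a_5=3, p_5 = 3*81 + 58 = 301, q_5 = 3*7 + 5 = 26.
  i=6: a_6=1, p_6 = 1*301 + 81 = 382, q_6 = 1*26 + 7 = 33.
  i=7: a_7=10, p_7 = 10*382 + 301 = 4121, q_7 = 10*33 + 26 = 356.
  i=8: a_8=1, p_8 = 1*4121 + 382 = 4503, q_8 = 1*356 + 33 = 389.
  i=9: a_9=3, p_9 = 3*4503 + 4121 = 17630, q_9 = 3*389 + 356 = 1523.
  i=10: a_10=1, p_10 = 1*17630 + 4503 = 22133, q_10 = 1*1523 + 389 = 1912.
  i=11: a_11=2, p_11 = 2*22133 + 17630 = 61896, q_11 = 2*1912 + 1523 = 5347.
  i=12: a_12=1, p_12 = 1*61896 + 22133 = 84029, q_12 = 1*5347 + 1912 = 7259.
  i=13: a_13=1, p_13 = 1*84029 + 61896 = 145925, q_13 = 1*7259 + 5347 = 12606.
Check: 145925^2 - 134*12606^2 = 21294105625 - 21294105624 = 1, so (x, y) = (145925, 12606) solves the equation, and by the theorem it is the least positive solution.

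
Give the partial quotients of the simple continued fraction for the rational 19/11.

[1; 1, 2, 1, 2]

Run the Euclidean algorithm on 19 and 11; the successive quotients are the partial quotients a_0, a_1, ... (each step inverts the fractional part left over by the previous one):
  19 = 1*11 + 8, so a_0 = 1.
  11 = 1*8 + 3, so a_1 = 1.
  8 = 2*3 + 2, so a_2 = 2.
  3 = 1*2 + 1, so a_3 = 1.
  2 = 2*1 + 0, so a_4 = 2.
The remainder reaches 0 after 5 divisions, so the expansion has 5 partial quotients, read off in order.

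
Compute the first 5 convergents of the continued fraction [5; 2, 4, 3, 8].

5/1, 11/2, 49/9, 158/29, 1313/241

Using the convergent recurrence p_i = a_i*p_{i-1} + p_{i-2}, q_i = a_i*q_{i-1} + q_{i-2} with p_{-2}=0, p_{-1}=1, q_{-2}=1, q_{-1}=0:
  i=0: a_0=5, p_0 = 5*1 + 0 = 5, q_0 = 5*0 + 1 = 1.
  i=1: a_1=2, p_1 = 2*5 + 1 = 11, q_1 = 2*1 + 0 = 2.
  i=2: a_2=4, p_2 = 4*11 + 5 = 49, q_2 = 4*2 + 1 = 9.
  i=3: a_3=3, p_3 = 3*49 + 11 = 158, q_3 = 3*9 + 2 = 29.
  i=4: a_4=8, p_4 = 8*158 + 49 = 1313, q_4 = 8*29 + 9 = 241.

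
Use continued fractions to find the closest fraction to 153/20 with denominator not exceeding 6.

Expand x = 153/20 as a continued fraction with the Euclidean algorithm:
  153 = 7*20 + 13, so a_0 = 7.
  20 = 1*13 + 7, so a_1 = 1.
  13 = 1*7 + 6, so a_2 = 1.
  7 = 1*6 + 1, so a_3 = 1.
  6 = 6*1 + 0, so a_4 = 6.
so x = [7; 1, 1, 1, 6].
Convergents (p_i = a_i*p_{i-1} + p_{i-2}, q_i = a_i*q_{i-1} + q_{i-2} with p_{-2}=0, p_{-1}=1, q_{-2}=1, q_{-1}=0), until the denominator exceeds 6:
  i=0: a_0=7, p_0 = 7*1 + 0 = 7, q_0 = 7*0 + 1 = 1.
  i=1: a_1=1, p_1 = 1*7 + 1 = 8, q_1 = 1*1 + 0 = 1.
  i=2: a_2=1, p_2 = 1*8 + 7 = 15, q_2 = 1*1 + 1 = 2.
  i=3: a_3=1, p_3 = 1*15 + 8 = 23, q_3 = 1*2 + 1 = 3.
  i=4: a_4=6, p_4 = 6*23 + 15 = 153, q_4 = 6*3 + 2 = 20.
q_4 = 20 > 6, so the last convergent with denominator <= 6 is p_3/q_3 = 23/3.
The closest fraction with denominator <= 6 is either p_3/q_3 or the intermediate fraction (k*p_3 + p_2)/(k*q_3 + q_2) with the largest k >= 1 whose denominator stays <= 6; these approach x as k grows, and every other convergent or intermediate fraction in range is farther away.
Largest k: floor((6 - q_2)/q_3) = floor((6 - 2)/3) = 1.
That gives (1*23 + 15)/(1*3 + 2) = 38/5.
Compare the errors: |x - 23/3| = |153*3 - 23*20|/(20*3) = 1/60, and |x - 38/5| = |153*5 - 38*20|/(20*5) = 5/100.
Cross-multiplying, 1*100 = 100 < 300 = 5*60, so 1/60 is smaller: the convergent 23/3 is closer to x than 38/5.

23/3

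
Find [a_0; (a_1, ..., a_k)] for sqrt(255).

Write x_i = (sqrt(255) + m_i)/d_i with (m_0, d_0) = (0, 1). a_0 = floor(sqrt(255)) = 15, since 15^2 = 225 <= 255 < 256 = 16^2.
Iterate m_{i+1} = d_i*a_i - m_i, d_{i+1} = (255 - m_{i+1}^2)/d_i, a_{i+1} = floor((a_0 + m_{i+1})/d_{i+1}):
  m_1 = 1*15 - 0 = 15, d_1 = (255 - 15^2)/1 = 30/1 = 30, a_1 = floor((15 + 15)/30) = 1.
  m_2 = 30*1 - 15 = 15, d_2 = (255 - 15^2)/30 = 30/30 = 1, a_2 = floor((15 + 15)/1) = 30.
  m_3 = 1*30 - 15 = 15, d_3 = (255 - 15^2)/1 = 30/1 = 30: (m_3, d_3) = (m_1, d_1) = (15, 30), so from here the quotients repeat a_1, a_2; the period length is 2.
Hence the expansion of sqrt(255) is a_0 = 15 followed by the repeating block 1, 30 (period 2).

[15; (1, 30)]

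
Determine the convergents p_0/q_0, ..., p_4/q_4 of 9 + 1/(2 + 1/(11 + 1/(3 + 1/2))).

Using the convergent recurrence p_i = a_i*p_{i-1} + p_{i-2}, q_i = a_i*q_{i-1} + q_{i-2} with p_{-2}=0, p_{-1}=1, q_{-2}=1, q_{-1}=0:
  i=0: a_0=9, p_0 = 9*1 + 0 = 9, q_0 = 9*0 + 1 = 1.
  i=1: a_1=2, p_1 = 2*9 + 1 = 19, q_1 = 2*1 + 0 = 2.
  i=2: a_2=11, p_2 = 11*19 + 9 = 218, q_2 = 11*2 + 1 = 23.
  i=3: a_3=3, p_3 = 3*218 + 19 = 673, q_3 = 3*23 + 2 = 71.
  i=4: a_4=2, p_4 = 2*673 + 218 = 1564, q_4 = 2*71 + 23 = 165.

9/1, 19/2, 218/23, 673/71, 1564/165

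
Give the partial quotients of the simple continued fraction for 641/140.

Run the Euclidean algorithm on 641 and 140; the successive quotients are the partial quotients a_0, a_1, ... (each step inverts the fractional part left over by the previous one):
  641 = 4*140 + 81, so a_0 = 4.
  140 = 1*81 + 59, so a_1 = 1.
  81 = 1*59 + 22, so a_2 = 1.
  59 = 2*22 + 15, so a_3 = 2.
  22 = 1*15 + 7, so a_4 = 1.
  15 = 2*7 + 1, so a_5 = 2.
  7 = 7*1 + 0, so a_6 = 7.
The remainder reaches 0 after 7 divisions, so the expansion has 7 partial quotients, read off in order.

[4; 1, 1, 2, 1, 2, 7]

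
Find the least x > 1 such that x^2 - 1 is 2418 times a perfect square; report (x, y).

(x, y) = (65597, 1334)

First expand sqrt(2418) as a continued fraction. With x_i = (sqrt(2418) + m_i)/d_i and (m_0, d_0) = (0, 1): a_0 = floor(sqrt(2418)) = 49, since 49^2 = 2401 <= 2418 < 2500 = 50^2.
Iterate m_{i+1} = d_i*a_i - m_i, d_{i+1} = (2418 - m_{i+1}^2)/d_i, a_{i+1} = floor((a_0 + m_{i+1})/d_{i+1}):
  m_1 = 1*49 - 0 = 49, d_1 = (2418 - 49^2)/1 = 17/1 = 17, a_1 = floor((49 + 49)/17) = 5.
  m_2 = 17*5 - 49 = 36, d_2 = (2418 - 36^2)/17 = 1122/17 = 66, a_2 = floor((49 + 36)/66) = 1.
  m_3 = 66*1 - 36 = 30, d_3 = (2418 - 30^2)/66 = 1518/66 = 23, a_3 = floor((49 + 30)/23) = 3.
  m_4 = 23*3 - 30 = 39, d_4 = (2418 - 39^2)/23 = 897/23 = 39, a_4 = floor((49 + 39)/39) = 2.
  m_5 = 39*2 - 39 = 39, d_5 = (2418 - 39^2)/39 = 897/39 = 23, a_5 = floor((49 + 39)/23) = 3.
  m_6 = 23*3 - 39 = 30, d_6 = (2418 - 30^2)/23 = 1518/23 = 66, a_6 = floor((49 + 30)/66) = 1.
  m_7 = 66*1 - 30 = 36, d_7 = (2418 - 36^2)/66 = 1122/66 = 17, a_7 = floor((49 + 36)/17) = 5.
  m_8 = 17*5 - 36 = 49, d_8 = (2418 - 49^2)/17 = 17/17 = 1, a_8 = floor((49 + 49)/1) = 98.
  m_9 = 1*98 - 49 = 49, d_9 = (2418 - 49^2)/1 = 17/1 = 17: (m_9, d_9) = (m_1, d_1) = (49, 17), so from here the quotients repeat a_1, ..., a_8; the period length is 8.
So sqrt(2418) = [49; (5, 1, 3, 2, 3, 1, 5, 98)] with period length k = 8.
k is even, so the fundamental solution of x^2 - 2418y^2 = 1 is (p_{k-1}, q_{k-1}) = (p_7, q_7); compute convergents through index 7.
Convergents (p_i = a_i*p_{i-1} + p_{i-2}, q_i = a_i*q_{i-1} + q_{i-2} with p_{-2}=0, p_{-1}=1, q_{-2}=1, q_{-1}=0):
  i=0: a_0=49, p_0 = 49*1 + 0 = 49, q_0 = 49*0 + 1 = 1.
  i=1: a_1=5, p_1 = 5*49 + 1 = 246, q_1 = 5*1 + 0 = 5.
  i=2: a_2=1, p_2 = 1*246 + 49 = 295, q_2 = 1*5 + 1 = 6.
  i=3: a_3=3, p_3 = 3*295 + 246 = 1131, q_3 = 3*6 + 5 = 23.
  i=4: a_4=2, p_4 = 2*1131 + 295 = 2557, q_4 = 2*23 + 6 = 52.
  i=5: a_5=3, p_5 = 3*2557 + 1131 = 8802, q_5 = 3*52 + 23 = 179.
  i=6: a_6=1, p_6 = 1*8802 + 2557 = 11359, q_6 = 1*179 + 52 = 231.
  i=7: a_7=5, p_7 = 5*11359 + 8802 = 65597, q_7 = 5*231 + 179 = 1334.
Check: 65597^2 - 2418*1334^2 = 4302966409 - 4302966408 = 1, so (x, y) = (65597, 1334) solves the equation, and by the theorem it is the least positive solution.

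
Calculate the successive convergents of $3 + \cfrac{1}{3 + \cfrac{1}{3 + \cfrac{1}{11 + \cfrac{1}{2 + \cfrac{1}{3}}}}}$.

Using the convergent recurrence p_i = a_i*p_{i-1} + p_{i-2}, q_i = a_i*q_{i-1} + q_{i-2} with p_{-2}=0, p_{-1}=1, q_{-2}=1, q_{-1}=0:
  i=0: a_0=3, p_0 = 3*1 + 0 = 3, q_0 = 3*0 + 1 = 1.
  i=1: a_1=3, p_1 = 3*3 + 1 = 10, q_1 = 3*1 + 0 = 3.
  i=2: a_2=3, p_2 = 3*10 + 3 = 33, q_2 = 3*3 + 1 = 10.
  i=3: a_3=11, p_3 = 11*33 + 10 = 373, q_3 = 11*10 + 3 = 113.
  i=4: a_4=2, p_4 = 2*373 + 33 = 779, q_4 = 2*113 + 10 = 236.
  i=5: a_5=3, p_5 = 3*779 + 373 = 2710, q_5 = 3*236 + 113 = 821.

3/1, 10/3, 33/10, 373/113, 779/236, 2710/821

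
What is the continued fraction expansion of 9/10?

[0; 1, 9]

Run the Euclidean algorithm on 9 and 10; the successive quotients are the partial quotients a_0, a_1, ... (each step inverts the fractional part left over by the previous one):
  9 = 0*10 + 9, so a_0 = 0.
  10 = 1*9 + 1, so a_1 = 1.
  9 = 9*1 + 0, so a_2 = 9.
The remainder reaches 0 after 3 divisions, so the expansion has 3 partial quotients, read off in order.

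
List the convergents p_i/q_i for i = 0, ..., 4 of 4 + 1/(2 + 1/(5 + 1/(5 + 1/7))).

4/1, 9/2, 49/11, 254/57, 1827/410

Using the convergent recurrence p_i = a_i*p_{i-1} + p_{i-2}, q_i = a_i*q_{i-1} + q_{i-2} with p_{-2}=0, p_{-1}=1, q_{-2}=1, q_{-1}=0:
  i=0: a_0=4, p_0 = 4*1 + 0 = 4, q_0 = 4*0 + 1 = 1.
  i=1: a_1=2, p_1 = 2*4 + 1 = 9, q_1 = 2*1 + 0 = 2.
  i=2: a_2=5, p_2 = 5*9 + 4 = 49, q_2 = 5*2 + 1 = 11.
  i=3: a_3=5, p_3 = 5*49 + 9 = 254, q_3 = 5*11 + 2 = 57.
  i=4: a_4=7, p_4 = 7*254 + 49 = 1827, q_4 = 7*57 + 11 = 410.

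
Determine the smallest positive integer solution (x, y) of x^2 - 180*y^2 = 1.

(x, y) = (161, 12)

First expand sqrt(180) as a continued fraction. With x_i = (sqrt(180) + m_i)/d_i and (m_0, d_0) = (0, 1): a_0 = floor(sqrt(180)) = 13, since 13^2 = 169 <= 180 < 196 = 14^2.
Iterate m_{i+1} = d_i*a_i - m_i, d_{i+1} = (180 - m_{i+1}^2)/d_i, a_{i+1} = floor((a_0 + m_{i+1})/d_{i+1}):
  m_1 = 1*13 - 0 = 13, d_1 = (180 - 13^2)/1 = 11/1 = 11, a_1 = floor((13 + 13)/11) = 2.
  m_2 = 11*2 - 13 = 9, d_2 = (180 - 9^2)/11 = 99/11 = 9, a_2 = floor((13 + 9)/9) = 2.
  m_3 = 9*2 - 9 = 9, d_3 = (180 - 9^2)/9 = 99/9 = 11, a_3 = floor((13 + 9)/11) = 2.
  m_4 = 11*2 - 9 = 13, d_4 = (180 - 13^2)/11 = 11/11 = 1, a_4 = floor((13 + 13)/1) = 26.
  m_5 = 1*26 - 13 = 13, d_5 = (180 - 13^2)/1 = 11/1 = 11: (m_5, d_5) = (m_1, d_1) = (13, 11), so from here the quotients repeat a_1, ..., a_4; the period length is 4.
So sqrt(180) = [13; (2, 2, 2, 26)] with period length k = 4.
k is even, so the fundamental solution of x^2 - 180y^2 = 1 is (p_{k-1}, q_{k-1}) = (p_3, q_3); compute convergents through index 3.
Convergents (p_i = a_i*p_{i-1} + p_{i-2}, q_i = a_i*q_{i-1} + q_{i-2} with p_{-2}=0, p_{-1}=1, q_{-2}=1, q_{-1}=0):
  i=0: a_0=13, p_0 = 13*1 + 0 = 13, q_0 = 13*0 + 1 = 1.
  i=1: a_1=2, p_1 = 2*13 + 1 = 27, q_1 = 2*1 + 0 = 2.
  i=2: a_2=2, p_2 = 2*27 + 13 = 67, q_2 = 2*2 + 1 = 5.
  i=3: a_3=2, p_3 = 2*67 + 27 = 161, q_3 = 2*5 + 2 = 12.
Check: 161^2 - 180*12^2 = 25921 - 25920 = 1, so (x, y) = (161, 12) solves the equation, and by the theorem it is the least positive solution.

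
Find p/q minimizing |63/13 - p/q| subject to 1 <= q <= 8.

34/7

Expand x = 63/13 as a continued fraction with the Euclidean algorithm:
  63 = 4*13 + 11, so a_0 = 4.
  13 = 1*11 + 2, so a_1 = 1.
  11 = 5*2 + 1, so a_2 = 5.
  2 = 2*1 + 0, so a_3 = 2.
so x = [4; 1, 5, 2].
Convergents (p_i = a_i*p_{i-1} + p_{i-2}, q_i = a_i*q_{i-1} + q_{i-2} with p_{-2}=0, p_{-1}=1, q_{-2}=1, q_{-1}=0), until the denominator exceeds 8:
  i=0: a_0=4, p_0 = 4*1 + 0 = 4, q_0 = 4*0 + 1 = 1.
  i=1: a_1=1, p_1 = 1*4 + 1 = 5, q_1 = 1*1 + 0 = 1.
  i=2: a_2=5, p_2 = 5*5 + 4 = 29, q_2 = 5*1 + 1 = 6.
  i=3: a_3=2, p_3 = 2*29 + 5 = 63, q_3 = 2*6 + 1 = 13.
q_3 = 13 > 8, so the last convergent with denominator <= 8 is p_2/q_2 = 29/6.
The closest fraction with denominator <= 8 is either p_2/q_2 or the intermediate fraction (k*p_2 + p_1)/(k*q_2 + q_1) with the largest k >= 1 whose denominator stays <= 8; these approach x as k grows, and every other convergent or intermediate fraction in range is farther away.
Largest k: floor((8 - q_1)/q_2) = floor((8 - 1)/6) = 1.
That gives (1*29 + 5)/(1*6 + 1) = 34/7.
Compare the errors: |x - 29/6| = |63*6 - 29*13|/(13*6) = 1/78, and |x - 34/7| = |63*7 - 34*13|/(13*7) = 1/91.
Cross-multiplying, 1*78 = 78 < 91 = 1*91, so 1/91 is smaller: the intermediate fraction 34/7 is closer to x than 29/6.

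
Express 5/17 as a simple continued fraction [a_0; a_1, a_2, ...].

[0; 3, 2, 2]

Run the Euclidean algorithm on 5 and 17; the successive quotients are the partial quotients a_0, a_1, ... (each step inverts the fractional part left over by the previous one):
  5 = 0*17 + 5, so a_0 = 0.
  17 = 3*5 + 2, so a_1 = 3.
  5 = 2*2 + 1, so a_2 = 2.
  2 = 2*1 + 0, so a_3 = 2.
The remainder reaches 0 after 4 divisions, so the expansion has 4 partial quotients, read off in order.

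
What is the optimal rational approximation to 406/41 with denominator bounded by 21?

Expand x = 406/41 as a continued fraction with the Euclidean algorithm:
  406 = 9*41 + 37, so a_0 = 9.
  41 = 1*37 + 4, so a_1 = 1.
  37 = 9*4 + 1, so a_2 = 9.
  4 = 4*1 + 0, so a_3 = 4.
so x = [9; 1, 9, 4].
Convergents (p_i = a_i*p_{i-1} + p_{i-2}, q_i = a_i*q_{i-1} + q_{i-2} with p_{-2}=0, p_{-1}=1, q_{-2}=1, q_{-1}=0), until the denominator exceeds 21:
  i=0: a_0=9, p_0 = 9*1 + 0 = 9, q_0 = 9*0 + 1 = 1.
  i=1: a_1=1, p_1 = 1*9 + 1 = 10, q_1 = 1*1 + 0 = 1.
  i=2: a_2=9, p_2 = 9*10 + 9 = 99, q_2 = 9*1 + 1 = 10.
  i=3: a_3=4, p_3 = 4*99 + 10 = 406, q_3 = 4*10 + 1 = 41.
q_3 = 41 > 21, so the last convergent with denominator <= 21 is p_2/q_2 = 99/10.
The closest fraction with denominator <= 21 is either p_2/q_2 or the intermediate fraction (k*p_2 + p_1)/(k*q_2 + q_1) with the largest k >= 1 whose denominator stays <= 21; these approach x as k grows, and every other convergent or intermediate fraction in range is farther away.
Largest k: floor((21 - q_1)/q_2) = floor((21 - 1)/10) = 2.
That gives (2*99 + 10)/(2*10 + 1) = 208/21.
Compare the errors: |x - 99/10| = |406*10 - 99*41|/(41*10) = 1/410, and |x - 208/21| = |406*21 - 208*41|/(41*21) = 2/861.
Cross-multiplying, 2*410 = 820 < 861 = 1*861, so 2/861 is smaller: the intermediate fraction 208/21 is closer to x than 99/10.

208/21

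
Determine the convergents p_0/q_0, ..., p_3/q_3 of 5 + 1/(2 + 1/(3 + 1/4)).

5/1, 11/2, 38/7, 163/30

Using the convergent recurrence p_i = a_i*p_{i-1} + p_{i-2}, q_i = a_i*q_{i-1} + q_{i-2} with p_{-2}=0, p_{-1}=1, q_{-2}=1, q_{-1}=0:
  i=0: a_0=5, p_0 = 5*1 + 0 = 5, q_0 = 5*0 + 1 = 1.
  i=1: a_1=2, p_1 = 2*5 + 1 = 11, q_1 = 2*1 + 0 = 2.
  i=2: a_2=3, p_2 = 3*11 + 5 = 38, q_2 = 3*2 + 1 = 7.
  i=3: a_3=4, p_3 = 4*38 + 11 = 163, q_3 = 4*7 + 2 = 30.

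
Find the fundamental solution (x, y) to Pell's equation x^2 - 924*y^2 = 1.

(x, y) = (11551, 380)

First expand sqrt(924) as a continued fraction. With x_i = (sqrt(924) + m_i)/d_i and (m_0, d_0) = (0, 1): a_0 = floor(sqrt(924)) = 30, since 30^2 = 900 <= 924 < 961 = 31^2.
Iterate m_{i+1} = d_i*a_i - m_i, d_{i+1} = (924 - m_{i+1}^2)/d_i, a_{i+1} = floor((a_0 + m_{i+1})/d_{i+1}):
  m_1 = 1*30 - 0 = 30, d_1 = (924 - 30^2)/1 = 24/1 = 24, a_1 = floor((30 + 30)/24) = 2.
  m_2 = 24*2 - 30 = 18, d_2 = (924 - 18^2)/24 = 600/24 = 25, a_2 = floor((30 + 18)/25) = 1.
  m_3 = 25*1 - 18 = 7, d_3 = (924 - 7^2)/25 = 875/25 = 35, a_3 = floor((30 + 7)/35) = 1.
  m_4 = 35*1 - 7 = 28, d_4 = (924 - 28^2)/35 = 140/35 = 4, a_4 = floor((30 + 28)/4) = 14.
  m_5 = 4*14 - 28 = 28, d_5 = (924 - 28^2)/4 = 140/4 = 35, a_5 = floor((30 + 28)/35) = 1.
  m_6 = 35*1 - 28 = 7, d_6 = (924 - 7^2)/35 = 875/35 = 25, a_6 = floor((30 + 7)/25) = 1.
  m_7 = 25*1 - 7 = 18, d_7 = (924 - 18^2)/25 = 600/25 = 24, a_7 = floor((30 + 18)/24) = 2.
  m_8 = 24*2 - 18 = 30, d_8 = (924 - 30^2)/24 = 24/24 = 1, a_8 = floor((30 + 30)/1) = 60.
  m_9 = 1*60 - 30 = 30, d_9 = (924 - 30^2)/1 = 24/1 = 24: (m_9, d_9) = (m_1, d_1) = (30, 24), so from here the quotients repeat a_1, ..., a_8; the period length is 8.
So sqrt(924) = [30; (2, 1, 1, 14, 1, 1, 2, 60)] with period length k = 8.
k is even, so the fundamental solution of x^2 - 924y^2 = 1 is (p_{k-1}, q_{k-1}) = (p_7, q_7); compute convergents through index 7.
Convergents (p_i = a_i*p_{i-1} + p_{i-2}, q_i = a_i*q_{i-1} + q_{i-2} with p_{-2}=0, p_{-1}=1, q_{-2}=1, q_{-1}=0):
  i=0: a_0=30, p_0 = 30*1 + 0 = 30, q_0 = 30*0 + 1 = 1.
  i=1: a_1=2, p_1 = 2*30 + 1 = 61, q_1 = 2*1 + 0 = 2.
  i=2: a_2=1, p_2 = 1*61 + 30 = 91, q_2 = 1*2 + 1 = 3.
  i=3: a_3=1, p_3 = 1*91 + 61 = 152, q_3 = 1*3 + 2 = 5.
  i=4: a_4=14, p_4 = 14*152 + 91 = 2219, q_4 = 14*5 + 3 = 73.
  i=5: a_5=1, p_5 = 1*2219 + 152 = 2371, q_5 = 1*73 + 5 = 78.
  i=6: a_6=1, p_6 = 1*2371 + 2219 = 4590, q_6 = 1*78 + 73 = 151.
  i=7: a_7=2, p_7 = 2*4590 + 2371 = 11551, q_7 = 2*151 + 78 = 380.
Check: 11551^2 - 924*380^2 = 133425601 - 133425600 = 1, so (x, y) = (11551, 380) solves the equation, and by the theorem it is the least positive solution.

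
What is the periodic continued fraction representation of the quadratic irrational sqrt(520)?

[22; (1, 4, 11, 4, 1, 44)]

Write x_i = (sqrt(520) + m_i)/d_i with (m_0, d_0) = (0, 1). a_0 = floor(sqrt(520)) = 22, since 22^2 = 484 <= 520 < 529 = 23^2.
Iterate m_{i+1} = d_i*a_i - m_i, d_{i+1} = (520 - m_{i+1}^2)/d_i, a_{i+1} = floor((a_0 + m_{i+1})/d_{i+1}):
  m_1 = 1*22 - 0 = 22, d_1 = (520 - 22^2)/1 = 36/1 = 36, a_1 = floor((22 + 22)/36) = 1.
  m_2 = 36*1 - 22 = 14, d_2 = (520 - 14^2)/36 = 324/36 = 9, a_2 = floor((22 + 14)/9) = 4.
  m_3 = 9*4 - 14 = 22, d_3 = (520 - 22^2)/9 = 36/9 = 4, a_3 = floor((22 + 22)/4) = 11.
  m_4 = 4*11 - 22 = 22, d_4 = (520 - 22^2)/4 = 36/4 = 9, a_4 = floor((22 + 22)/9) = 4.
  m_5 = 9*4 - 22 = 14, d_5 = (520 - 14^2)/9 = 324/9 = 36, a_5 = floor((22 + 14)/36) = 1.
  m_6 = 36*1 - 14 = 22, d_6 = (520 - 22^2)/36 = 36/36 = 1, a_6 = floor((22 + 22)/1) = 44.
  m_7 = 1*44 - 22 = 22, d_7 = (520 - 22^2)/1 = 36/1 = 36: (m_7, d_7) = (m_1, d_1) = (22, 36), so from here the quotients repeat a_1, ..., a_6; the period length is 6.
Hence the expansion of sqrt(520) is a_0 = 22 followed by the repeating block 1, 4, 11, 4, 1, 44 (period 6).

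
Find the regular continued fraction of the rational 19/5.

Run the Euclidean algorithm on 19 and 5; the successive quotients are the partial quotients a_0, a_1, ... (each step inverts the fractional part left over by the previous one):
  19 = 3*5 + 4, so a_0 = 3.
  5 = 1*4 + 1, so a_1 = 1.
  4 = 4*1 + 0, so a_2 = 4.
The remainder reaches 0 after 3 divisions, so the expansion has 3 partial quotients, read off in order.

[3; 1, 4]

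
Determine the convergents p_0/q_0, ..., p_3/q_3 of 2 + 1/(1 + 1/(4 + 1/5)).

2/1, 3/1, 14/5, 73/26

Using the convergent recurrence p_i = a_i*p_{i-1} + p_{i-2}, q_i = a_i*q_{i-1} + q_{i-2} with p_{-2}=0, p_{-1}=1, q_{-2}=1, q_{-1}=0:
  i=0: a_0=2, p_0 = 2*1 + 0 = 2, q_0 = 2*0 + 1 = 1.
  i=1: a_1=1, p_1 = 1*2 + 1 = 3, q_1 = 1*1 + 0 = 1.
  i=2: a_2=4, p_2 = 4*3 + 2 = 14, q_2 = 4*1 + 1 = 5.
  i=3: a_3=5, p_3 = 5*14 + 3 = 73, q_3 = 5*5 + 1 = 26.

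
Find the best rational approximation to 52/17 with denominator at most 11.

34/11

Expand x = 52/17 as a continued fraction with the Euclidean algorithm:
  52 = 3*17 + 1, so a_0 = 3.
  17 = 17*1 + 0, so a_1 = 17.
so x = [3; 17].
Convergents (p_i = a_i*p_{i-1} + p_{i-2}, q_i = a_i*q_{i-1} + q_{i-2} with p_{-2}=0, p_{-1}=1, q_{-2}=1, q_{-1}=0), until the denominator exceeds 11:
  i=0: a_0=3, p_0 = 3*1 + 0 = 3, q_0 = 3*0 + 1 = 1.
  i=1: a_1=17, p_1 = 17*3 + 1 = 52, q_1 = 17*1 + 0 = 17.
q_1 = 17 > 11, so the last convergent with denominator <= 11 is p_0/q_0 = 3/1.
The closest fraction with denominator <= 11 is either p_0/q_0 or the intermediate fraction (k*p_0 + p_{-1})/(k*q_0 + q_{-1}) with the largest k >= 1 whose denominator stays <= 11; these approach x as k grows, and every other convergent or intermediate fraction in range is farther away.
Largest k: floor((11 - q_{-1})/q_0) = floor((11 - 0)/1) = 11 (using the seeds p_{-1} = 1, q_{-1} = 0).
That gives (11*3 + 1)/(11*1 + 0) = 34/11.
Compare the errors: |x - 3/1| = |52*1 - 3*17|/(17*1) = 1/17, and |x - 34/11| = |52*11 - 34*17|/(17*11) = 6/187.
Cross-multiplying, 6*17 = 102 < 187 = 1*187, so 6/187 is smaller: the intermediate fraction 34/11 is closer to x than 3/1.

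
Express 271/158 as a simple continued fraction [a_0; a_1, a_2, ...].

Run the Euclidean algorithm on 271 and 158; the successive quotients are the partial quotients a_0, a_1, ... (each step inverts the fractional part left over by the previous one):
  271 = 1*158 + 113, so a_0 = 1.
  158 = 1*113 + 45, so a_1 = 1.
  113 = 2*45 + 23, so a_2 = 2.
  45 = 1*23 + 22, so a_3 = 1.
  23 = 1*22 + 1, so a_4 = 1.
  22 = 22*1 + 0, so a_5 = 22.
The remainder reaches 0 after 6 divisions, so the expansion has 6 partial quotients, read off in order.

[1; 1, 2, 1, 1, 22]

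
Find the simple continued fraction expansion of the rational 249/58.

Run the Euclidean algorithm on 249 and 58; the successive quotients are the partial quotients a_0, a_1, ... (each step inverts the fractional part left over by the previous one):
  249 = 4*58 + 17, so a_0 = 4.
  58 = 3*17 + 7, so a_1 = 3.
  17 = 2*7 + 3, so a_2 = 2.
  7 = 2*3 + 1, so a_3 = 2.
  3 = 3*1 + 0, so a_4 = 3.
The remainder reaches 0 after 5 divisions, so the expansion has 5 partial quotients, read off in order.

[4; 3, 2, 2, 3]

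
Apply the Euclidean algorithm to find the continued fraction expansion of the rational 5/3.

[1; 1, 2]

Run the Euclidean algorithm on 5 and 3; the successive quotients are the partial quotients a_0, a_1, ... (each step inverts the fractional part left over by the previous one):
  5 = 1*3 + 2, so a_0 = 1.
  3 = 1*2 + 1, so a_1 = 1.
  2 = 2*1 + 0, so a_2 = 2.
The remainder reaches 0 after 3 divisions, so the expansion has 3 partial quotients, read off in order.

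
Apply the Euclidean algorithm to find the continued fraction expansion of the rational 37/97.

[0; 2, 1, 1, 1, 1, 1, 4]

Run the Euclidean algorithm on 37 and 97; the successive quotients are the partial quotients a_0, a_1, ... (each step inverts the fractional part left over by the previous one):
  37 = 0*97 + 37, so a_0 = 0.
  97 = 2*37 + 23, so a_1 = 2.
  37 = 1*23 + 14, so a_2 = 1.
  23 = 1*14 + 9, so a_3 = 1.
  14 = 1*9 + 5, so a_4 = 1.
  9 = 1*5 + 4, so a_5 = 1.
  5 = 1*4 + 1, so a_6 = 1.
  4 = 4*1 + 0, so a_7 = 4.
The remainder reaches 0 after 8 divisions, so the expansion has 8 partial quotients, read off in order.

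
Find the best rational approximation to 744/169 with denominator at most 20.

Expand x = 744/169 as a continued fraction with the Euclidean algorithm:
  744 = 4*169 + 68, so a_0 = 4.
  169 = 2*68 + 33, so a_1 = 2.
  68 = 2*33 + 2, so a_2 = 2.
  33 = 16*2 + 1, so a_3 = 16.
  2 = 2*1 + 0, so a_4 = 2.
so x = [4; 2, 2, 16, 2].
Convergents (p_i = a_i*p_{i-1} + p_{i-2}, q_i = a_i*q_{i-1} + q_{i-2} with p_{-2}=0, p_{-1}=1, q_{-2}=1, q_{-1}=0), until the denominator exceeds 20:
  i=0: a_0=4, p_0 = 4*1 + 0 = 4, q_0 = 4*0 + 1 = 1.
  i=1: a_1=2, p_1 = 2*4 + 1 = 9, q_1 = 2*1 + 0 = 2.
  i=2: a_2=2, p_2 = 2*9 + 4 = 22, q_2 = 2*2 + 1 = 5.
  i=3: a_3=16, p_3 = 16*22 + 9 = 361, q_3 = 16*5 + 2 = 82.
q_3 = 82 > 20, so the last convergent with denominator <= 20 is p_2/q_2 = 22/5.
The closest fraction with denominator <= 20 is either p_2/q_2 or the intermediate fraction (k*p_2 + p_1)/(k*q_2 + q_1) with the largest k >= 1 whose denominator stays <= 20; these approach x as k grows, and every other convergent or intermediate fraction in range is farther away.
Largest k: floor((20 - q_1)/q_2) = floor((20 - 2)/5) = 3.
That gives (3*22 + 9)/(3*5 + 2) = 75/17.
Compare the errors: |x - 22/5| = |744*5 - 22*169|/(169*5) = 2/845, and |x - 75/17| = |744*17 - 75*169|/(169*17) = 27/2873.
Cross-multiplying, 2*2873 = 5746 < 22815 = 27*845, so 2/845 is smaller: the convergent 22/5 is closer to x than 75/17.

22/5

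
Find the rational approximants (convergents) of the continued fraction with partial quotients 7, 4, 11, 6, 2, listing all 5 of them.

7/1, 29/4, 326/45, 1985/274, 4296/593

Using the convergent recurrence p_i = a_i*p_{i-1} + p_{i-2}, q_i = a_i*q_{i-1} + q_{i-2} with p_{-2}=0, p_{-1}=1, q_{-2}=1, q_{-1}=0:
  i=0: a_0=7, p_0 = 7*1 + 0 = 7, q_0 = 7*0 + 1 = 1.
  i=1: a_1=4, p_1 = 4*7 + 1 = 29, q_1 = 4*1 + 0 = 4.
  i=2: a_2=11, p_2 = 11*29 + 7 = 326, q_2 = 11*4 + 1 = 45.
  i=3: a_3=6, p_3 = 6*326 + 29 = 1985, q_3 = 6*45 + 4 = 274.
  i=4: a_4=2, p_4 = 2*1985 + 326 = 4296, q_4 = 2*274 + 45 = 593.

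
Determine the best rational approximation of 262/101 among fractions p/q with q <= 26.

Expand x = 262/101 as a continued fraction with the Euclidean algorithm:
  262 = 2*101 + 60, so a_0 = 2.
  101 = 1*60 + 41, so a_1 = 1.
  60 = 1*41 + 19, so a_2 = 1.
  41 = 2*19 + 3, so a_3 = 2.
  19 = 6*3 + 1, so a_4 = 6.
  3 = 3*1 + 0, so a_5 = 3.
so x = [2; 1, 1, 2, 6, 3].
Convergents (p_i = a_i*p_{i-1} + p_{i-2}, q_i = a_i*q_{i-1} + q_{i-2} with p_{-2}=0, p_{-1}=1, q_{-2}=1, q_{-1}=0), until the denominator exceeds 26:
  i=0: a_0=2, p_0 = 2*1 + 0 = 2, q_0 = 2*0 + 1 = 1.
  i=1: a_1=1, p_1 = 1*2 + 1 = 3, q_1 = 1*1 + 0 = 1.
  i=2: a_2=1, p_2 = 1*3 + 2 = 5, q_2 = 1*1 + 1 = 2.
  i=3: a_3=2, p_3 = 2*5 + 3 = 13, q_3 = 2*2 + 1 = 5.
  i=4: a_4=6, p_4 = 6*13 + 5 = 83, q_4 = 6*5 + 2 = 32.
q_4 = 32 > 26, so the last convergent with denominator <= 26 is p_3/q_3 = 13/5.
The closest fraction with denominator <= 26 is either p_3/q_3 or the intermediate fraction (k*p_3 + p_2)/(k*q_3 + q_2) with the largest k >= 1 whose denominator stays <= 26; these approach x as k grows, and every other convergent or intermediate fraction in range is farther away.
Largest k: floor((26 - q_2)/q_3) = floor((26 - 2)/5) = 4.
That gives (4*13 + 5)/(4*5 + 2) = 57/22.
Compare the errors: |x - 13/5| = |262*5 - 13*101|/(101*5) = 3/505, and |x - 57/22| = |262*22 - 57*101|/(101*22) = 7/2222.
Cross-multiplying, 7*505 = 3535 < 6666 = 3*2222, so 7/2222 is smaller: the intermediate fraction 57/22 is closer to x than 13/5.

57/22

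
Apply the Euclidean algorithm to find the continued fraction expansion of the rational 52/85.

Run the Euclidean algorithm on 52 and 85; the successive quotients are the partial quotients a_0, a_1, ... (each step inverts the fractional part left over by the previous one):
  52 = 0*85 + 52, so a_0 = 0.
  85 = 1*52 + 33, so a_1 = 1.
  52 = 1*33 + 19, so a_2 = 1.
  33 = 1*19 + 14, so a_3 = 1.
  19 = 1*14 + 5, so a_4 = 1.
  14 = 2*5 + 4, so a_5 = 2.
  5 = 1*4 + 1, so a_6 = 1.
  4 = 4*1 + 0, so a_7 = 4.
The remainder reaches 0 after 8 divisions, so the expansion has 8 partial quotients, read off in order.

[0; 1, 1, 1, 1, 2, 1, 4]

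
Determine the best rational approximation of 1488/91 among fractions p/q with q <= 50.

605/37

Expand x = 1488/91 as a continued fraction with the Euclidean algorithm:
  1488 = 16*91 + 32, so a_0 = 16.
  91 = 2*32 + 27, so a_1 = 2.
  32 = 1*27 + 5, so a_2 = 1.
  27 = 5*5 + 2, so a_3 = 5.
  5 = 2*2 + 1, so a_4 = 2.
  2 = 2*1 + 0, so a_5 = 2.
so x = [16; 2, 1, 5, 2, 2].
Convergents (p_i = a_i*p_{i-1} + p_{i-2}, q_i = a_i*q_{i-1} + q_{i-2} with p_{-2}=0, p_{-1}=1, q_{-2}=1, q_{-1}=0), until the denominator exceeds 50:
  i=0: a_0=16, p_0 = 16*1 + 0 = 16, q_0 = 16*0 + 1 = 1.
  i=1: a_1=2, p_1 = 2*16 + 1 = 33, q_1 = 2*1 + 0 = 2.
  i=2: a_2=1, p_2 = 1*33 + 16 = 49, q_2 = 1*2 + 1 = 3.
  i=3: a_3=5, p_3 = 5*49 + 33 = 278, q_3 = 5*3 + 2 = 17.
  i=4: a_4=2, p_4 = 2*278 + 49 = 605, q_4 = 2*17 + 3 = 37.
  i=5: a_5=2, p_5 = 2*605 + 278 = 1488, q_5 = 2*37 + 17 = 91.
q_5 = 91 > 50, so the last convergent with denominator <= 50 is p_4/q_4 = 605/37.
The closest fraction with denominator <= 50 is either p_4/q_4 or the intermediate fraction (k*p_4 + p_3)/(k*q_4 + q_3) with the largest k >= 1 whose denominator stays <= 50; these approach x as k grows, and every other convergent or intermediate fraction in range is farther away.
Largest k: floor((50 - q_3)/q_4) = floor((50 - 17)/37) = 0.
Since k = 0, no intermediate fraction beyond p_4/q_4 has denominator <= 50, so the convergent 605/37 is the closest (its error is |1488*37 - 605*91|/(91*37) = 1/3367).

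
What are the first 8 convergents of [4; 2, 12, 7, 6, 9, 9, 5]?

4/1, 9/2, 112/25, 793/177, 4870/1087, 44623/9960, 406477/90727, 2077008/463595

Using the convergent recurrence p_i = a_i*p_{i-1} + p_{i-2}, q_i = a_i*q_{i-1} + q_{i-2} with p_{-2}=0, p_{-1}=1, q_{-2}=1, q_{-1}=0:
  i=0: a_0=4, p_0 = 4*1 + 0 = 4, q_0 = 4*0 + 1 = 1.
  i=1: a_1=2, p_1 = 2*4 + 1 = 9, q_1 = 2*1 + 0 = 2.
  i=2: a_2=12, p_2 = 12*9 + 4 = 112, q_2 = 12*2 + 1 = 25.
  i=3: a_3=7, p_3 = 7*112 + 9 = 793, q_3 = 7*25 + 2 = 177.
  i=4: a_4=6, p_4 = 6*793 + 112 = 4870, q_4 = 6*177 + 25 = 1087.
  i=5: a_5=9, p_5 = 9*4870 + 793 = 44623, q_5 = 9*1087 + 177 = 9960.
  i=6: a_6=9, p_6 = 9*44623 + 4870 = 406477, q_6 = 9*9960 + 1087 = 90727.
  i=7: a_7=5, p_7 = 5*406477 + 44623 = 2077008, q_7 = 5*90727 + 9960 = 463595.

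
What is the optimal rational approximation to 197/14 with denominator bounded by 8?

Expand x = 197/14 as a continued fraction with the Euclidean algorithm:
  197 = 14*14 + 1, so a_0 = 14.
  14 = 14*1 + 0, so a_1 = 14.
so x = [14; 14].
Convergents (p_i = a_i*p_{i-1} + p_{i-2}, q_i = a_i*q_{i-1} + q_{i-2} with p_{-2}=0, p_{-1}=1, q_{-2}=1, q_{-1}=0), until the denominator exceeds 8:
  i=0: a_0=14, p_0 = 14*1 + 0 = 14, q_0 = 14*0 + 1 = 1.
  i=1: a_1=14, p_1 = 14*14 + 1 = 197, q_1 = 14*1 + 0 = 14.
q_1 = 14 > 8, so the last convergent with denominator <= 8 is p_0/q_0 = 14/1.
The closest fraction with denominator <= 8 is either p_0/q_0 or the intermediate fraction (k*p_0 + p_{-1})/(k*q_0 + q_{-1}) with the largest k >= 1 whose denominator stays <= 8; these approach x as k grows, and every other convergent or intermediate fraction in range is farther away.
Largest k: floor((8 - q_{-1})/q_0) = floor((8 - 0)/1) = 8 (using the seeds p_{-1} = 1, q_{-1} = 0).
That gives (8*14 + 1)/(8*1 + 0) = 113/8.
Compare the errors: |x - 14/1| = |197*1 - 14*14|/(14*1) = 1/14, and |x - 113/8| = |197*8 - 113*14|/(14*8) = 6/112.
Cross-multiplying, 6*14 = 84 < 112 = 1*112, so 6/112 is smaller: the intermediate fraction 113/8 is closer to x than 14/1.

113/8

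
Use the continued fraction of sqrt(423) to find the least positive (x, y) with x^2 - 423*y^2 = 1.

(x, y) = (4607, 224)

First expand sqrt(423) as a continued fraction. With x_i = (sqrt(423) + m_i)/d_i and (m_0, d_0) = (0, 1): a_0 = floor(sqrt(423)) = 20, since 20^2 = 400 <= 423 < 441 = 21^2.
Iterate m_{i+1} = d_i*a_i - m_i, d_{i+1} = (423 - m_{i+1}^2)/d_i, a_{i+1} = floor((a_0 + m_{i+1})/d_{i+1}):
  m_1 = 1*20 - 0 = 20, d_1 = (423 - 20^2)/1 = 23/1 = 23, a_1 = floor((20 + 20)/23) = 1.
  m_2 = 23*1 - 20 = 3, d_2 = (423 - 3^2)/23 = 414/23 = 18, a_2 = floor((20 + 3)/18) = 1.
  m_3 = 18*1 - 3 = 15, d_3 = (423 - 15^2)/18 = 198/18 = 11, a_3 = floor((20 + 15)/11) = 3.
  m_4 = 11*3 - 15 = 18, d_4 = (423 - 18^2)/11 = 99/11 = 9, a_4 = floor((20 + 18)/9) = 4.
  m_5 = 9*4 - 18 = 18, d_5 = (423 - 18^2)/9 = 99/9 = 11, a_5 = floor((20 + 18)/11) = 3.
  m_6 = 11*3 - 18 = 15, d_6 = (423 - 15^2)/11 = 198/11 = 18, a_6 = floor((20 + 15)/18) = 1.
  m_7 = 18*1 - 15 = 3, d_7 = (423 - 3^2)/18 = 414/18 = 23, a_7 = floor((20 + 3)/23) = 1.
  m_8 = 23*1 - 3 = 20, d_8 = (423 - 20^2)/23 = 23/23 = 1, a_8 = floor((20 + 20)/1) = 40.
  m_9 = 1*40 - 20 = 20, d_9 = (423 - 20^2)/1 = 23/1 = 23: (m_9, d_9) = (m_1, d_1) = (20, 23), so from here the quotients repeat a_1, ..., a_8; the period length is 8.
So sqrt(423) = [20; (1, 1, 3, 4, 3, 1, 1, 40)] with period length k = 8.
k is even, so the fundamental solution of x^2 - 423y^2 = 1 is (p_{k-1}, q_{k-1}) = (p_7, q_7); compute convergents through index 7.
Convergents (p_i = a_i*p_{i-1} + p_{i-2}, q_i = a_i*q_{i-1} + q_{i-2} with p_{-2}=0, p_{-1}=1, q_{-2}=1, q_{-1}=0):
  i=0: a_0=20, p_0 = 20*1 + 0 = 20, q_0 = 20*0 + 1 = 1.
  i=1: a_1=1, p_1 = 1*20 + 1 = 21, q_1 = 1*1 + 0 = 1.
  i=2: a_2=1, p_2 = 1*21 + 20 = 41, q_2 = 1*1 + 1 = 2.
  i=3: a_3=3, p_3 = 3*41 + 21 = 144, q_3 = 3*2 + 1 = 7.
  i=4: a_4=4, p_4 = 4*144 + 41 = 617, q_4 = 4*7 + 2 = 30.
  i=5: a_5=3, p_5 = 3*617 + 144 = 1995, q_5 = 3*30 + 7 = 97.
  i=6: a_6=1, p_6 = 1*1995 + 617 = 2612, q_6 = 1*97 + 30 = 127.
  i=7: a_7=1, p_7 = 1*2612 + 1995 = 4607, q_7 = 1*127 + 97 = 224.
Check: 4607^2 - 423*224^2 = 21224449 - 21224448 = 1, so (x, y) = (4607, 224) solves the equation, and by the theorem it is the least positive solution.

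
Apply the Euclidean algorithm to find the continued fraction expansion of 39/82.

Run the Euclidean algorithm on 39 and 82; the successive quotients are the partial quotients a_0, a_1, ... (each step inverts the fractional part left over by the previous one):
  39 = 0*82 + 39, so a_0 = 0.
  82 = 2*39 + 4, so a_1 = 2.
  39 = 9*4 + 3, so a_2 = 9.
  4 = 1*3 + 1, so a_3 = 1.
  3 = 3*1 + 0, so a_4 = 3.
The remainder reaches 0 after 5 divisions, so the expansion has 5 partial quotients, read off in order.

[0; 2, 9, 1, 3]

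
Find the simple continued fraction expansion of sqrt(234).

[15; (3, 2, 1, 2, 1, 2, 3, 30)]

Write x_i = (sqrt(234) + m_i)/d_i with (m_0, d_0) = (0, 1). a_0 = floor(sqrt(234)) = 15, since 15^2 = 225 <= 234 < 256 = 16^2.
Iterate m_{i+1} = d_i*a_i - m_i, d_{i+1} = (234 - m_{i+1}^2)/d_i, a_{i+1} = floor((a_0 + m_{i+1})/d_{i+1}):
  m_1 = 1*15 - 0 = 15, d_1 = (234 - 15^2)/1 = 9/1 = 9, a_1 = floor((15 + 15)/9) = 3.
  m_2 = 9*3 - 15 = 12, d_2 = (234 - 12^2)/9 = 90/9 = 10, a_2 = floor((15 + 12)/10) = 2.
  m_3 = 10*2 - 12 = 8, d_3 = (234 - 8^2)/10 = 170/10 = 17, a_3 = floor((15 + 8)/17) = 1.
  m_4 = 17*1 - 8 = 9, d_4 = (234 - 9^2)/17 = 153/17 = 9, a_4 = floor((15 + 9)/9) = 2.
  m_5 = 9*2 - 9 = 9, d_5 = (234 - 9^2)/9 = 153/9 = 17, a_5 = floor((15 + 9)/17) = 1.
  m_6 = 17*1 - 9 = 8, d_6 = (234 - 8^2)/17 = 170/17 = 10, a_6 = floor((15 + 8)/10) = 2.
  m_7 = 10*2 - 8 = 12, d_7 = (234 - 12^2)/10 = 90/10 = 9, a_7 = floor((15 + 12)/9) = 3.
  m_8 = 9*3 - 12 = 15, d_8 = (234 - 15^2)/9 = 9/9 = 1, a_8 = floor((15 + 15)/1) = 30.
  m_9 = 1*30 - 15 = 15, d_9 = (234 - 15^2)/1 = 9/1 = 9: (m_9, d_9) = (m_1, d_1) = (15, 9), so from here the quotients repeat a_1, ..., a_8; the period length is 8.
Hence the expansion of sqrt(234) is a_0 = 15 followed by the repeating block 3, 2, 1, 2, 1, 2, 3, 30 (period 8).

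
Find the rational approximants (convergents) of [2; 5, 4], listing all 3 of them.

2/1, 11/5, 46/21

Using the convergent recurrence p_i = a_i*p_{i-1} + p_{i-2}, q_i = a_i*q_{i-1} + q_{i-2} with p_{-2}=0, p_{-1}=1, q_{-2}=1, q_{-1}=0:
  i=0: a_0=2, p_0 = 2*1 + 0 = 2, q_0 = 2*0 + 1 = 1.
  i=1: a_1=5, p_1 = 5*2 + 1 = 11, q_1 = 5*1 + 0 = 5.
  i=2: a_2=4, p_2 = 4*11 + 2 = 46, q_2 = 4*5 + 1 = 21.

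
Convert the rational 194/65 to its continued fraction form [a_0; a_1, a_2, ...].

Run the Euclidean algorithm on 194 and 65; the successive quotients are the partial quotients a_0, a_1, ... (each step inverts the fractional part left over by the previous one):
  194 = 2*65 + 64, so a_0 = 2.
  65 = 1*64 + 1, so a_1 = 1.
  64 = 64*1 + 0, so a_2 = 64.
The remainder reaches 0 after 3 divisions, so the expansion has 3 partial quotients, read off in order.

[2; 1, 64]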